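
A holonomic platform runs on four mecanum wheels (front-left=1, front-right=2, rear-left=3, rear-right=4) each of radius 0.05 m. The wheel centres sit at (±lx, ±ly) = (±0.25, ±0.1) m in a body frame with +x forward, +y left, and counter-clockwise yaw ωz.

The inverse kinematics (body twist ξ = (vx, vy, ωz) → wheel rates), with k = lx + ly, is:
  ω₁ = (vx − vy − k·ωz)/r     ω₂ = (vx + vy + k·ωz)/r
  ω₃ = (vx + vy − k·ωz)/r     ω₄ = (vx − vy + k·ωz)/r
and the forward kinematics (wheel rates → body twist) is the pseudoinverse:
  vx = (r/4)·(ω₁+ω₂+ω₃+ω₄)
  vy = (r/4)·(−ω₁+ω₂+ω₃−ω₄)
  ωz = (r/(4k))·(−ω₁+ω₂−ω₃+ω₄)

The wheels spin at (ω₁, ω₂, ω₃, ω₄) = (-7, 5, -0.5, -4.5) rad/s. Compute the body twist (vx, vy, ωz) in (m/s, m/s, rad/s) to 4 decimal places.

k = lx + ly = 0.25 + 0.1 = 0.3500
ω₁+ω₂+ω₃+ω₄ = -7.0000  →  vx = (0.05/4)·-7.0000 = -0.0875
−ω₁+ω₂+ω₃−ω₄ = 16.0000  →  vy = (0.05/4)·16.0000 = 0.2000
−ω₁+ω₂−ω₃+ω₄ = 8.0000  →  ωz = (0.05/1.4000)·8.0000 = 0.2857

(-0.0875, 0.2000, 0.2857)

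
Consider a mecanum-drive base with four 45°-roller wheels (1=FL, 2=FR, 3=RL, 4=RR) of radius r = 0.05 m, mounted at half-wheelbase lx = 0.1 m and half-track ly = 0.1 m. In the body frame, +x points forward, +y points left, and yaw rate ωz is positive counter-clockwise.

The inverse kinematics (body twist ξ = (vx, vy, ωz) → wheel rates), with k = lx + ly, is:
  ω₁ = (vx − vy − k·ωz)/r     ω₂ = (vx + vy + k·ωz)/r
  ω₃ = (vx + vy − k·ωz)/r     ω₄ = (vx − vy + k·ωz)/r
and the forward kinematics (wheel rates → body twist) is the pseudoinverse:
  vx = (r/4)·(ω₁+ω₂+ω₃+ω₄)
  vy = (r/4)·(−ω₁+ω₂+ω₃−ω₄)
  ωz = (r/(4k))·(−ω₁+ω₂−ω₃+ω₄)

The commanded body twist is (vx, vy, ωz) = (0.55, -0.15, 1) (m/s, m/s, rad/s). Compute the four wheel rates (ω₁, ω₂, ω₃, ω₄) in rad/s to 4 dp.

(10.0000, 12.0000, 4.0000, 18.0000)

k = lx + ly = 0.1 + 0.1 = 0.2000;  k·ωz = 0.2000·1 = 0.2000
ω₁ (FL) = (vx − vy − k·ωz)/r = 0.5000/0.05 = 10.0000
ω₂ (FR) = (vx + vy + k·ωz)/r = 0.6000/0.05 = 12.0000
ω₃ (RL) = (vx + vy − k·ωz)/r = 0.2000/0.05 = 4.0000
ω₄ (RR) = (vx − vy + k·ωz)/r = 0.9000/0.05 = 18.0000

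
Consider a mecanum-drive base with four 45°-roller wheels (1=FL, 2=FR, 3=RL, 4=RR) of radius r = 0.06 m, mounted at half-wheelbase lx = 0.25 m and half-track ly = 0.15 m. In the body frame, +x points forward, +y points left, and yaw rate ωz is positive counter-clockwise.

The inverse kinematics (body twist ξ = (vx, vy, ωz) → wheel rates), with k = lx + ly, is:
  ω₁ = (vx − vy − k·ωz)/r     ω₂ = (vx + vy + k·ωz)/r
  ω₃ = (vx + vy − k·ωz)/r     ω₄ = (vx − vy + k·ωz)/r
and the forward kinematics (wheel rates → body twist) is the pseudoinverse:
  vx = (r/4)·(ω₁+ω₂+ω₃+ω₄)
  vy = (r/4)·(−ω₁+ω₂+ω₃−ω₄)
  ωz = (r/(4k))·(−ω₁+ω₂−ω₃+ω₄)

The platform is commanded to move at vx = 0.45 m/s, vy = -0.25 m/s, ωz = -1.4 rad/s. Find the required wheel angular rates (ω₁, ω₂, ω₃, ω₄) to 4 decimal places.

k = lx + ly = 0.25 + 0.15 = 0.4000;  k·ωz = 0.4000·-1.4 = -0.5600
ω₁ (FL) = (vx − vy − k·ωz)/r = 1.2600/0.06 = 21.0000
ω₂ (FR) = (vx + vy + k·ωz)/r = -0.3600/0.06 = -6.0000
ω₃ (RL) = (vx + vy − k·ωz)/r = 0.7600/0.06 = 12.6667
ω₄ (RR) = (vx − vy + k·ωz)/r = 0.1400/0.06 = 2.3333

(21.0000, -6.0000, 12.6667, 2.3333)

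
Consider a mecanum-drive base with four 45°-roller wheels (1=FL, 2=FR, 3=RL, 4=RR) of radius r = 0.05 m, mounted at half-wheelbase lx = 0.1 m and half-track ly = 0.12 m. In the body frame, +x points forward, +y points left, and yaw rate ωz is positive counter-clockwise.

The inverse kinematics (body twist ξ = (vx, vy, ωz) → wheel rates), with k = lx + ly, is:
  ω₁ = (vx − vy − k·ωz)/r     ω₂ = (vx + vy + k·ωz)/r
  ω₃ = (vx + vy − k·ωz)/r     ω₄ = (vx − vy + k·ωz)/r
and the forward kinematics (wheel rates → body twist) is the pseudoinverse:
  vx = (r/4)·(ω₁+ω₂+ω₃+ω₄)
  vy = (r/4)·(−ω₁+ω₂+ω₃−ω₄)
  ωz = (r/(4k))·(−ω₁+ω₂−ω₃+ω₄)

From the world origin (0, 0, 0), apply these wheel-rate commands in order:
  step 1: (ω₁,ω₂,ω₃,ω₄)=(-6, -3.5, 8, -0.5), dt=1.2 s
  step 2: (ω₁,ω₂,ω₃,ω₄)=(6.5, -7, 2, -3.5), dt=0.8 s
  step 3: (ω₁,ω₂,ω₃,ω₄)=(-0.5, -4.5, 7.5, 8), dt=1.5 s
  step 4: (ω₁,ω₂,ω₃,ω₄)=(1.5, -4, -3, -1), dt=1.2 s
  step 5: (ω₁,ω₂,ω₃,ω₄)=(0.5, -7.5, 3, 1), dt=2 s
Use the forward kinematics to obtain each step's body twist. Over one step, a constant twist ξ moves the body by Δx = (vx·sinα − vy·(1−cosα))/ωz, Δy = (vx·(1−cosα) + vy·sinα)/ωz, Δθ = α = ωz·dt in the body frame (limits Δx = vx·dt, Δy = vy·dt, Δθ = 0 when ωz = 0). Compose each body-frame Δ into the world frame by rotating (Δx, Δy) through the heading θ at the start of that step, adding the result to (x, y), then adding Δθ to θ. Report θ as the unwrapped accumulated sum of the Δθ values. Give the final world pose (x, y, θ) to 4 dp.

(-0.2674, 0.1845, -2.9460)

step 1: ξ=(vx,vy,ωz)=(-0.0250, 0.1375, -0.3409), dt=1.2 → body Δ=(0.0041, 0.1665, -0.4091) → world pose (0.0041, 0.1665, -0.4091)
step 2: ξ=(vx,vy,ωz)=(-0.0250, -0.1000, -1.0795), dt=0.8 → body Δ=(-0.0501, -0.0623, -0.8636) → world pose (-0.0666, 0.1292, -1.2727)
step 3: ξ=(vx,vy,ωz)=(0.1313, -0.0563, -0.1989), dt=1.5 → body Δ=(0.1815, -0.1123, -0.2983) → world pose (-0.1206, -0.0772, -1.5710)
step 4: ξ=(vx,vy,ωz)=(-0.0813, -0.0938, -0.1989), dt=1.2 → body Δ=(-0.1099, -0.0999, -0.2386) → world pose (-0.2205, 0.0327, -1.8097)
step 5: ξ=(vx,vy,ωz)=(-0.0375, -0.0750, -0.5682), dt=2.0 → body Δ=(-0.1363, -0.0815, -1.1364) → world pose (-0.2674, 0.1845, -2.9460)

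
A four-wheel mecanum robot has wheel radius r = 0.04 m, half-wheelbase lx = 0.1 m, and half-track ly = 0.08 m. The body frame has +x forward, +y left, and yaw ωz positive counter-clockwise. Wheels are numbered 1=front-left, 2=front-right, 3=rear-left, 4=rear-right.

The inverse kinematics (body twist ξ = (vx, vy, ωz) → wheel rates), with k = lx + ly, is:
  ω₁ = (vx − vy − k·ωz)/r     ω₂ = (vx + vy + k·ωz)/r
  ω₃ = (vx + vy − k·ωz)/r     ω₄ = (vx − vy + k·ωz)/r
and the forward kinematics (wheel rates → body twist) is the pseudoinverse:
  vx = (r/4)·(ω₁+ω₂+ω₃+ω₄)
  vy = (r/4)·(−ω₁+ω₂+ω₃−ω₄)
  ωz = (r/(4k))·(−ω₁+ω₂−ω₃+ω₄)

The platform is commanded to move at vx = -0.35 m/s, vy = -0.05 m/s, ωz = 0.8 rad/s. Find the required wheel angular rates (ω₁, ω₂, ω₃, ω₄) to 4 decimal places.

k = lx + ly = 0.1 + 0.08 = 0.1800;  k·ωz = 0.1800·0.8 = 0.1440
ω₁ (FL) = (vx − vy − k·ωz)/r = -0.4440/0.04 = -11.1000
ω₂ (FR) = (vx + vy + k·ωz)/r = -0.2560/0.04 = -6.4000
ω₃ (RL) = (vx + vy − k·ωz)/r = -0.5440/0.04 = -13.6000
ω₄ (RR) = (vx − vy + k·ωz)/r = -0.1560/0.04 = -3.9000

(-11.1000, -6.4000, -13.6000, -3.9000)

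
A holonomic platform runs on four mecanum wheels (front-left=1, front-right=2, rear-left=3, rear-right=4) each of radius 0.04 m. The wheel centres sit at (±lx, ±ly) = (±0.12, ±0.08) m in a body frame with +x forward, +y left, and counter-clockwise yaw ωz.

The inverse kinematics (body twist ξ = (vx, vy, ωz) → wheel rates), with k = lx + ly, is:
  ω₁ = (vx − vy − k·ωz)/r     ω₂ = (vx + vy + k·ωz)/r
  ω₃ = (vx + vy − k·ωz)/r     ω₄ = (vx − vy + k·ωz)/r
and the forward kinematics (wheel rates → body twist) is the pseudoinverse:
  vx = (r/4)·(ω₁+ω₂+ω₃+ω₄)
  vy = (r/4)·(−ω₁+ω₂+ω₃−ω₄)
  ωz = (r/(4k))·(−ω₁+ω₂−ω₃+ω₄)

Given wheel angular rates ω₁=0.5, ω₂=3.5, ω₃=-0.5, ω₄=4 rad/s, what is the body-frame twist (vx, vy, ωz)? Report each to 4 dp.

k = lx + ly = 0.12 + 0.08 = 0.2000
ω₁+ω₂+ω₃+ω₄ = 7.5000  →  vx = (0.04/4)·7.5000 = 0.0750
−ω₁+ω₂+ω₃−ω₄ = -1.5000  →  vy = (0.04/4)·-1.5000 = -0.0150
−ω₁+ω₂−ω₃+ω₄ = 7.5000  →  ωz = (0.04/0.8000)·7.5000 = 0.3750

(0.0750, -0.0150, 0.3750)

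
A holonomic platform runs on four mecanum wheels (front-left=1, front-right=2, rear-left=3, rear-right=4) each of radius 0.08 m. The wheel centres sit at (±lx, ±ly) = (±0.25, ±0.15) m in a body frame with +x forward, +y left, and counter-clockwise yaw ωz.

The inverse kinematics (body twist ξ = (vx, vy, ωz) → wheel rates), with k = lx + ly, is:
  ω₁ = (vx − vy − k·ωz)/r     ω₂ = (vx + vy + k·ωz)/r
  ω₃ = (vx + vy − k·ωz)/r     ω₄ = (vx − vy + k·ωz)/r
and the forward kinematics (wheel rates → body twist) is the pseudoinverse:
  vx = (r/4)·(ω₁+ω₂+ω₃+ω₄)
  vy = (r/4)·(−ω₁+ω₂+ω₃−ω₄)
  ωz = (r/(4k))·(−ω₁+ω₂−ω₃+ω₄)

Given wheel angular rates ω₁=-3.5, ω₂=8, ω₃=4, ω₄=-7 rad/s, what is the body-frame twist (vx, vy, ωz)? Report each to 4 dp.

(0.0300, 0.4500, 0.0250)

k = lx + ly = 0.25 + 0.15 = 0.4000
ω₁+ω₂+ω₃+ω₄ = 1.5000  →  vx = (0.08/4)·1.5000 = 0.0300
−ω₁+ω₂+ω₃−ω₄ = 22.5000  →  vy = (0.08/4)·22.5000 = 0.4500
−ω₁+ω₂−ω₃+ω₄ = 0.5000  →  ωz = (0.08/1.6000)·0.5000 = 0.0250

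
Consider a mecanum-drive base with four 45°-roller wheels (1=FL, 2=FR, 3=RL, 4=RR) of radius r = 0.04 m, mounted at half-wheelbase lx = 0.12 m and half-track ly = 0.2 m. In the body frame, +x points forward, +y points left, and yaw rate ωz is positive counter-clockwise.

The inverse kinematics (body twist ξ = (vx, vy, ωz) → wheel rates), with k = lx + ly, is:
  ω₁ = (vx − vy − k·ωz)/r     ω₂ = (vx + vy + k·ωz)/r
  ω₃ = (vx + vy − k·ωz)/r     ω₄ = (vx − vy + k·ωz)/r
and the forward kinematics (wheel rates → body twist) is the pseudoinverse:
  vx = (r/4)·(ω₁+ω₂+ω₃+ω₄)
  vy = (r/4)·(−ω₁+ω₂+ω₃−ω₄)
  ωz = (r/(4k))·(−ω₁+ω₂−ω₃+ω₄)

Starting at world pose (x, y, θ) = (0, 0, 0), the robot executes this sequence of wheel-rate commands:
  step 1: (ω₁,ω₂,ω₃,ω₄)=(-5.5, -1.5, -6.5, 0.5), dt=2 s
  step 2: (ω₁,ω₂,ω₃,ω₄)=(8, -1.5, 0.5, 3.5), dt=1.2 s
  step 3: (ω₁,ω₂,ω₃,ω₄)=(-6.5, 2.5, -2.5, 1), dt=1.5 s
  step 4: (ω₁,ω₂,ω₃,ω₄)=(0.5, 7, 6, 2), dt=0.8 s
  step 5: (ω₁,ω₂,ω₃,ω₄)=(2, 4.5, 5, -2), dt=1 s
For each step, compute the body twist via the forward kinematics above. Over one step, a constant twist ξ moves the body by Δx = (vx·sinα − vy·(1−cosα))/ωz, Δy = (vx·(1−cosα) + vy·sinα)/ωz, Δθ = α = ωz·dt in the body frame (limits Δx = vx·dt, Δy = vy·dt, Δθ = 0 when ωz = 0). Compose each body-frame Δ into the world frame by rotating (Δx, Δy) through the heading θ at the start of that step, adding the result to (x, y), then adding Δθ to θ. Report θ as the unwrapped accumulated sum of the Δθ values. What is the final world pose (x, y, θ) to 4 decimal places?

(-0.1930, 0.0850, 0.9516)

step 1: ξ=(vx,vy,ωz)=(-0.1300, -0.0300, 0.3438), dt=2.0 → body Δ=(-0.2202, -0.1413, 0.6875) → world pose (-0.2202, -0.1413, 0.6875)
step 2: ξ=(vx,vy,ωz)=(0.1050, -0.1250, -0.2031), dt=1.2 → body Δ=(0.1066, -0.1638, -0.2437) → world pose (-0.0339, -0.2003, 0.4437)
step 3: ξ=(vx,vy,ωz)=(-0.0550, 0.0550, 0.3906), dt=1.5 → body Δ=(-0.1013, 0.0544, 0.5859) → world pose (-0.1487, -0.1947, 1.0297)
step 4: ξ=(vx,vy,ωz)=(0.1550, 0.1050, 0.0781), dt=0.8 → body Δ=(0.1213, 0.0878, 0.0625) → world pose (-0.1615, -0.0455, 1.0922)
step 5: ξ=(vx,vy,ωz)=(0.0950, 0.0950, -0.1406), dt=1.0 → body Δ=(0.1014, 0.0880, -0.1406) → world pose (-0.1930, 0.0850, 0.9516)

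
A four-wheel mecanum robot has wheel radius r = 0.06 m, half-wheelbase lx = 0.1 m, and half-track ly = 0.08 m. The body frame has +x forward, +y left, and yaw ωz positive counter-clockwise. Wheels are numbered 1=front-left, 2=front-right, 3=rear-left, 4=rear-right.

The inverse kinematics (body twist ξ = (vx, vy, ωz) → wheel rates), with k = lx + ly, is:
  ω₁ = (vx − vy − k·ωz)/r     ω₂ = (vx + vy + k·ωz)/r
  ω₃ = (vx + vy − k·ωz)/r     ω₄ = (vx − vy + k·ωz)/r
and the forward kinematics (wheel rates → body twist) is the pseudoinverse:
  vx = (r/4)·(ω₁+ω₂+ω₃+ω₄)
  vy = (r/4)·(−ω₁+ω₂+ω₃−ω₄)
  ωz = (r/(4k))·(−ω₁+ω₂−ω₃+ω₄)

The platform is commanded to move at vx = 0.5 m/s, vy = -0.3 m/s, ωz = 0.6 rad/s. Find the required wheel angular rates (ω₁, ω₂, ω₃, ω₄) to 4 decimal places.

(11.5333, 5.1333, 1.5333, 15.1333)

k = lx + ly = 0.1 + 0.08 = 0.1800;  k·ωz = 0.1800·0.6 = 0.1080
ω₁ (FL) = (vx − vy − k·ωz)/r = 0.6920/0.06 = 11.5333
ω₂ (FR) = (vx + vy + k·ωz)/r = 0.3080/0.06 = 5.1333
ω₃ (RL) = (vx + vy − k·ωz)/r = 0.0920/0.06 = 1.5333
ω₄ (RR) = (vx − vy + k·ωz)/r = 0.9080/0.06 = 15.1333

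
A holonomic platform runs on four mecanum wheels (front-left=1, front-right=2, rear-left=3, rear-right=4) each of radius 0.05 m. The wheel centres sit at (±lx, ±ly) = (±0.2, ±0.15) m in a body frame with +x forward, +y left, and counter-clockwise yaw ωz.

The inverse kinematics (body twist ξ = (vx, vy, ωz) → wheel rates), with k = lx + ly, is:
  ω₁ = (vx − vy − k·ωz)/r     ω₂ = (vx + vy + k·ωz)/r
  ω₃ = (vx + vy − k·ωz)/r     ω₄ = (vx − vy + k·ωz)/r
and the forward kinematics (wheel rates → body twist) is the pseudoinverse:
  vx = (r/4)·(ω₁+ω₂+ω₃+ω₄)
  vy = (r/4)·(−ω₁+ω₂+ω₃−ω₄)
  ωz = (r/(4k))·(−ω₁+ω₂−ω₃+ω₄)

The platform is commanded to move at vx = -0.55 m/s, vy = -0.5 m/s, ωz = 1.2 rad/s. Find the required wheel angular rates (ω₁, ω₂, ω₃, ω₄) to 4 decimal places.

(-9.4000, -12.6000, -29.4000, 7.4000)

k = lx + ly = 0.2 + 0.15 = 0.3500;  k·ωz = 0.3500·1.2 = 0.4200
ω₁ (FL) = (vx − vy − k·ωz)/r = -0.4700/0.05 = -9.4000
ω₂ (FR) = (vx + vy + k·ωz)/r = -0.6300/0.05 = -12.6000
ω₃ (RL) = (vx + vy − k·ωz)/r = -1.4700/0.05 = -29.4000
ω₄ (RR) = (vx − vy + k·ωz)/r = 0.3700/0.05 = 7.4000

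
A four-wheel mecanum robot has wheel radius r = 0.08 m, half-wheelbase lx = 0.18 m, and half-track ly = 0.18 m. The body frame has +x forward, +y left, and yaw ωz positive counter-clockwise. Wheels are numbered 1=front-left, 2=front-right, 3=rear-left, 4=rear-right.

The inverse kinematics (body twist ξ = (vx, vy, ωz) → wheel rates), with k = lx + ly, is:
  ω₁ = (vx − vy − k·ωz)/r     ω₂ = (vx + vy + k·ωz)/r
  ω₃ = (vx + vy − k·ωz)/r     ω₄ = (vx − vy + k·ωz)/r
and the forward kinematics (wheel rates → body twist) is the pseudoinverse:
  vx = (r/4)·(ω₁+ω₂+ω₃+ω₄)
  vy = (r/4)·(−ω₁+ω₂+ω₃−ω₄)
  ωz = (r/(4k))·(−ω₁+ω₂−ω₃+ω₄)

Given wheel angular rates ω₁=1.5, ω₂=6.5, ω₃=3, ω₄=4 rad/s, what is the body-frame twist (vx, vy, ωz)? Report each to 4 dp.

(0.3000, 0.0800, 0.3333)

k = lx + ly = 0.18 + 0.18 = 0.3600
ω₁+ω₂+ω₃+ω₄ = 15.0000  →  vx = (0.08/4)·15.0000 = 0.3000
−ω₁+ω₂+ω₃−ω₄ = 4.0000  →  vy = (0.08/4)·4.0000 = 0.0800
−ω₁+ω₂−ω₃+ω₄ = 6.0000  →  ωz = (0.08/1.4400)·6.0000 = 0.3333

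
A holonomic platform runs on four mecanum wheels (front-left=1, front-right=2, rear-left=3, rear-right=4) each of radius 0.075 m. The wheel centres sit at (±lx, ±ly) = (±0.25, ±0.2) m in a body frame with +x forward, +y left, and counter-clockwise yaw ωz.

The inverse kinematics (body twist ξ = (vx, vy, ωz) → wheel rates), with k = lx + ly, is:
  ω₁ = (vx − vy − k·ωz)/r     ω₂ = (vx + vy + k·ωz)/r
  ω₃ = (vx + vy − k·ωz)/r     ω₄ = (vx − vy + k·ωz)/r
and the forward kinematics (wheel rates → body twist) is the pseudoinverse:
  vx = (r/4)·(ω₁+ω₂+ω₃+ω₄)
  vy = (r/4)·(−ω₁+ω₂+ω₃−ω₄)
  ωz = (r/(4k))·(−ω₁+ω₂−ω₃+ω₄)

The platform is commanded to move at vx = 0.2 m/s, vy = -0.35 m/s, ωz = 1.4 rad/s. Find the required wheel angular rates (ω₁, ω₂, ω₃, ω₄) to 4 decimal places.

k = lx + ly = 0.25 + 0.2 = 0.4500;  k·ωz = 0.4500·1.4 = 0.6300
ω₁ (FL) = (vx − vy − k·ωz)/r = -0.0800/0.075 = -1.0667
ω₂ (FR) = (vx + vy + k·ωz)/r = 0.4800/0.075 = 6.4000
ω₃ (RL) = (vx + vy − k·ωz)/r = -0.7800/0.075 = -10.4000
ω₄ (RR) = (vx − vy + k·ωz)/r = 1.1800/0.075 = 15.7333

(-1.0667, 6.4000, -10.4000, 15.7333)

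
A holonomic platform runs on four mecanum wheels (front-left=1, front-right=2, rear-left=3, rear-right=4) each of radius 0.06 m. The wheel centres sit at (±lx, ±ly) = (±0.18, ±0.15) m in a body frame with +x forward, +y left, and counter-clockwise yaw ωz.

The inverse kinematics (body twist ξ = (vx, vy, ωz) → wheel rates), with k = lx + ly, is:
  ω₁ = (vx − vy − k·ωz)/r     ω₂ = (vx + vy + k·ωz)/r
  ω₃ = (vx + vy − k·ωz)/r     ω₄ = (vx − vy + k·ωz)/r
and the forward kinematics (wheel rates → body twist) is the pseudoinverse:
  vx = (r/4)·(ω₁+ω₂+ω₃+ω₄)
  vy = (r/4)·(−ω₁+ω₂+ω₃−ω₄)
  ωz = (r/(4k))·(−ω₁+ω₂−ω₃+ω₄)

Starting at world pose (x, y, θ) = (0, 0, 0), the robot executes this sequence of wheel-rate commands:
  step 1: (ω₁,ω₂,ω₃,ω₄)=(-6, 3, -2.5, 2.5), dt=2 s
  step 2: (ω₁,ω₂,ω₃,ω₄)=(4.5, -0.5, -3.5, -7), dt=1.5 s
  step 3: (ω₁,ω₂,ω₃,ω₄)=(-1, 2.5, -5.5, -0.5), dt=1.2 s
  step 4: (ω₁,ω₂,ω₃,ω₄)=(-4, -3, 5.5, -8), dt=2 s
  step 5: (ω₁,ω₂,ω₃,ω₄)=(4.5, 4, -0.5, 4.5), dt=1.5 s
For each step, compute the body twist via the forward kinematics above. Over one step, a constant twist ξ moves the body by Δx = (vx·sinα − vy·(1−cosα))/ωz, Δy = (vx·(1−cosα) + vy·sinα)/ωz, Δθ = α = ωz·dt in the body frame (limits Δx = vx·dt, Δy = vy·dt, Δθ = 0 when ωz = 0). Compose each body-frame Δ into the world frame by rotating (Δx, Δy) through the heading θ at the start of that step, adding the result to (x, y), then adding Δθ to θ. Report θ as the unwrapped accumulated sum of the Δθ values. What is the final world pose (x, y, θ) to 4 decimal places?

step 1: ξ=(vx,vy,ωz)=(-0.0450, 0.0600, 0.6364), dt=2.0 → body Δ=(-0.1342, 0.0402, 1.2727) → world pose (-0.1342, 0.0402, 1.2727)
step 2: ξ=(vx,vy,ωz)=(-0.0975, -0.0225, -0.3864), dt=1.5 → body Δ=(-0.1477, 0.0093, -0.5795) → world pose (-0.1865, -0.0983, 0.6932)
step 3: ξ=(vx,vy,ωz)=(-0.0675, -0.0225, 0.3864), dt=1.2 → body Δ=(-0.0720, -0.0445, 0.4636) → world pose (-0.2134, -0.1785, 1.1568)
step 4: ξ=(vx,vy,ωz)=(-0.1425, 0.2175, -0.5682), dt=2.0 → body Δ=(-0.0058, 0.4925, -1.1364) → world pose (-0.6666, 0.0143, 0.0205)
step 5: ξ=(vx,vy,ωz)=(0.1875, -0.0825, 0.2045), dt=1.5 → body Δ=(0.2957, -0.0790, 0.3068) → world pose (-0.3694, -0.0587, 0.3273)

(-0.3694, -0.0587, 0.3273)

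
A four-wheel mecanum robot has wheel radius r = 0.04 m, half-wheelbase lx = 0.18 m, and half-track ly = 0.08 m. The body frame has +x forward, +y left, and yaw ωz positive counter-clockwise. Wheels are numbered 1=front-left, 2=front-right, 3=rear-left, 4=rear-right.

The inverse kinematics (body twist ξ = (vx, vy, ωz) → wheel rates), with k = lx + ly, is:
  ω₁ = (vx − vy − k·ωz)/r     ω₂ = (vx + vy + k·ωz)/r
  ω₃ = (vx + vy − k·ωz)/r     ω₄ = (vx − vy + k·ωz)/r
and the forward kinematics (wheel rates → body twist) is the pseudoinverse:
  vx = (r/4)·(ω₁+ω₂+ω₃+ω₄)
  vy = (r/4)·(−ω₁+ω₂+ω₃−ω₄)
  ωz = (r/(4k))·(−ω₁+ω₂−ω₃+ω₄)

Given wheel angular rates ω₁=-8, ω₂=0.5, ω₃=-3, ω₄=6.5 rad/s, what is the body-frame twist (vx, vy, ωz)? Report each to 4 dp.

(-0.0400, -0.0100, 0.6923)

k = lx + ly = 0.18 + 0.08 = 0.2600
ω₁+ω₂+ω₃+ω₄ = -4.0000  →  vx = (0.04/4)·-4.0000 = -0.0400
−ω₁+ω₂+ω₃−ω₄ = -1.0000  →  vy = (0.04/4)·-1.0000 = -0.0100
−ω₁+ω₂−ω₃+ω₄ = 18.0000  →  ωz = (0.04/1.0400)·18.0000 = 0.6923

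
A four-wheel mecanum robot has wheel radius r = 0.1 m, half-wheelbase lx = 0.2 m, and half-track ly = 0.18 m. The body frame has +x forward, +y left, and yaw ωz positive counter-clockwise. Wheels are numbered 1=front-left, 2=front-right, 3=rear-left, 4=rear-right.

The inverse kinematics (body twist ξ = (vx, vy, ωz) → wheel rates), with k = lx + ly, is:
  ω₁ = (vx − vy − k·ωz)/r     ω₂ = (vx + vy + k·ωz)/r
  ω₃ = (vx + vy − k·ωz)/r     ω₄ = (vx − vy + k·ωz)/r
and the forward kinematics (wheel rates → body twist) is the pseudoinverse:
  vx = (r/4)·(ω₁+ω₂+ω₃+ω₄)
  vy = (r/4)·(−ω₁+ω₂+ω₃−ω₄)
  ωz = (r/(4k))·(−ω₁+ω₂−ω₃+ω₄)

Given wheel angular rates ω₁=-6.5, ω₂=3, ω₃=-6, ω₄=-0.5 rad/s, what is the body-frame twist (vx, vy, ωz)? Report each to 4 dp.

(-0.2500, 0.1000, 0.9868)

k = lx + ly = 0.2 + 0.18 = 0.3800
ω₁+ω₂+ω₃+ω₄ = -10.0000  →  vx = (0.1/4)·-10.0000 = -0.2500
−ω₁+ω₂+ω₃−ω₄ = 4.0000  →  vy = (0.1/4)·4.0000 = 0.1000
−ω₁+ω₂−ω₃+ω₄ = 15.0000  →  ωz = (0.1/1.5200)·15.0000 = 0.9868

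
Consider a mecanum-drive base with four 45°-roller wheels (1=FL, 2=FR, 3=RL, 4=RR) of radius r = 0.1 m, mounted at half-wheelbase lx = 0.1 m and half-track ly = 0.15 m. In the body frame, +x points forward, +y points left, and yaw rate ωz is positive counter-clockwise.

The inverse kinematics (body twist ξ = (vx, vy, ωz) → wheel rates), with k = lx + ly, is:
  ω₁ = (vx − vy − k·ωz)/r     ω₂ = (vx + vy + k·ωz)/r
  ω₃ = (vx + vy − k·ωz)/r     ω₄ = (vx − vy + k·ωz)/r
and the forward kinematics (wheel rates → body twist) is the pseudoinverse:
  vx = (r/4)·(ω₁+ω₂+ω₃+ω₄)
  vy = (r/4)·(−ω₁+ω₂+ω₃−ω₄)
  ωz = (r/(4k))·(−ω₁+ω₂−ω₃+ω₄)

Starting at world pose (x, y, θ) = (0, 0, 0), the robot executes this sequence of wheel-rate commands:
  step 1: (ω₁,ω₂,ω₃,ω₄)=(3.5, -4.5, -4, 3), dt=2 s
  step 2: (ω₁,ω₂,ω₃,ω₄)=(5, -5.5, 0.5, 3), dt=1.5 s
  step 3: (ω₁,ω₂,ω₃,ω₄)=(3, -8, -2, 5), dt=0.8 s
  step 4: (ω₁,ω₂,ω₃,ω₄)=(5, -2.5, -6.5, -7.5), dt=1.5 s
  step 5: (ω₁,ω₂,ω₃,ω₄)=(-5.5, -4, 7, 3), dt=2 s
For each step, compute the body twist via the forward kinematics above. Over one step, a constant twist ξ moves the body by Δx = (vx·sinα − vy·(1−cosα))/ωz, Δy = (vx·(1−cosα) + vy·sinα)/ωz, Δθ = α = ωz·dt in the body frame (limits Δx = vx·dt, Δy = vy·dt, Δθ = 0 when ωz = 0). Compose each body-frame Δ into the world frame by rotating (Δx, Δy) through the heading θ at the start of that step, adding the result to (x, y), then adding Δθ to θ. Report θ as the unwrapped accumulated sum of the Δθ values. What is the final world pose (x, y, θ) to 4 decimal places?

(-0.7166, -0.9173, -3.4950)

step 1: ξ=(vx,vy,ωz)=(-0.0500, -0.3750, -0.1000), dt=2.0 → body Δ=(-0.1741, -0.7350, -0.2000) → world pose (-0.1741, -0.7350, -0.2000)
step 2: ξ=(vx,vy,ωz)=(0.0750, -0.3250, -0.8000), dt=1.5 → body Δ=(-0.1717, -0.4384, -1.2000) → world pose (-0.4294, -1.1306, -1.4000)
step 3: ξ=(vx,vy,ωz)=(-0.0500, -0.4500, -0.4000), dt=0.8 → body Δ=(-0.0964, -0.3475, -0.3200) → world pose (-0.7883, -1.0947, -1.7200)
step 4: ξ=(vx,vy,ωz)=(-0.2875, -0.1625, -0.8500), dt=1.5 → body Δ=(-0.4590, 0.0568, -1.2750) → world pose (-0.6639, -0.6492, -2.9950)
step 5: ξ=(vx,vy,ωz)=(0.0125, 0.1375, -0.2500), dt=2.0 → body Δ=(0.0913, 0.2576, -0.5000) → world pose (-0.7166, -0.9173, -3.4950)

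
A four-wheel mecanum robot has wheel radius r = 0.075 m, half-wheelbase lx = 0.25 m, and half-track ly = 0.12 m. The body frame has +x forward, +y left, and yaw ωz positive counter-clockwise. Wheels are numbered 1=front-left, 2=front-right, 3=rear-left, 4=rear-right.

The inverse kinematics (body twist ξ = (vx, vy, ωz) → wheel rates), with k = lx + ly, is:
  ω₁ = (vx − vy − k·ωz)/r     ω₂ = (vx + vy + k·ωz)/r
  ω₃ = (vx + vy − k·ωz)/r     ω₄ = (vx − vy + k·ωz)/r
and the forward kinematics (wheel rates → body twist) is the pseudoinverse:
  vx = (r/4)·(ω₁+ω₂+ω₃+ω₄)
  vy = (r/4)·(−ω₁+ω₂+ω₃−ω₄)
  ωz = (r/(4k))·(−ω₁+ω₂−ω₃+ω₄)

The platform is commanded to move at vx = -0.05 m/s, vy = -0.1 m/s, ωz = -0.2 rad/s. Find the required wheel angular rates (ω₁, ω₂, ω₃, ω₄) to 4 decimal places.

k = lx + ly = 0.25 + 0.12 = 0.3700;  k·ωz = 0.3700·-0.2 = -0.0740
ω₁ (FL) = (vx − vy − k·ωz)/r = 0.1240/0.075 = 1.6533
ω₂ (FR) = (vx + vy + k·ωz)/r = -0.2240/0.075 = -2.9867
ω₃ (RL) = (vx + vy − k·ωz)/r = -0.0760/0.075 = -1.0133
ω₄ (RR) = (vx − vy + k·ωz)/r = -0.0240/0.075 = -0.3200

(1.6533, -2.9867, -1.0133, -0.3200)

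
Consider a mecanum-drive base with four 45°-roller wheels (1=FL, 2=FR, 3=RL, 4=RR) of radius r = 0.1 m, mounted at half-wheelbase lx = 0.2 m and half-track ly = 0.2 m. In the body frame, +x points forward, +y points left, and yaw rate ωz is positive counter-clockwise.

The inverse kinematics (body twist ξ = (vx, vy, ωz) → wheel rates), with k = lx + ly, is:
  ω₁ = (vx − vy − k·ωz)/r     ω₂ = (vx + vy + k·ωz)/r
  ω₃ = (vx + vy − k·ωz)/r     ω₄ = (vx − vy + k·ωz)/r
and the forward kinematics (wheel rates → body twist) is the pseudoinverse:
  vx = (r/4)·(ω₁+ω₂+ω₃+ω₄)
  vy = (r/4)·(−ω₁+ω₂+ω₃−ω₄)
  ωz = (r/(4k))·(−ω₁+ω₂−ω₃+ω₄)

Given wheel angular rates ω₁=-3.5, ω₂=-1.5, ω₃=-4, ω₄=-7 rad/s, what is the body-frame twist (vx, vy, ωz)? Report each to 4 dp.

k = lx + ly = 0.2 + 0.2 = 0.4000
ω₁+ω₂+ω₃+ω₄ = -16.0000  →  vx = (0.1/4)·-16.0000 = -0.4000
−ω₁+ω₂+ω₃−ω₄ = 5.0000  →  vy = (0.1/4)·5.0000 = 0.1250
−ω₁+ω₂−ω₃+ω₄ = -1.0000  →  ωz = (0.1/1.6000)·-1.0000 = -0.0625

(-0.4000, 0.1250, -0.0625)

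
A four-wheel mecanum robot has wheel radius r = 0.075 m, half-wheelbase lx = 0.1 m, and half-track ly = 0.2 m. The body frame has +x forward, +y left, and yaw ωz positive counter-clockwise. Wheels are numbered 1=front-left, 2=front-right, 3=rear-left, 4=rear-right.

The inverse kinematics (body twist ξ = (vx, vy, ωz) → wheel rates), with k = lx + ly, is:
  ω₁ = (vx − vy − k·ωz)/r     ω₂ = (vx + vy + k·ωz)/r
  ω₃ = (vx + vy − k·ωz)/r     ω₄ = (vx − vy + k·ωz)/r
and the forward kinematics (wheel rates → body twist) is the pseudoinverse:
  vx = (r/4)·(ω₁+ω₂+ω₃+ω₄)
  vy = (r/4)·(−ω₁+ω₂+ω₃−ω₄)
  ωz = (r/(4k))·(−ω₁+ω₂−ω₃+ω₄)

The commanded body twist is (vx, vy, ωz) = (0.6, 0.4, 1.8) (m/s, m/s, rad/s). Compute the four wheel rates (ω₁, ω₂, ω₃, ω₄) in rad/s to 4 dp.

k = lx + ly = 0.1 + 0.2 = 0.3000;  k·ωz = 0.3000·1.8 = 0.5400
ω₁ (FL) = (vx − vy − k·ωz)/r = -0.3400/0.075 = -4.5333
ω₂ (FR) = (vx + vy + k·ωz)/r = 1.5400/0.075 = 20.5333
ω₃ (RL) = (vx + vy − k·ωz)/r = 0.4600/0.075 = 6.1333
ω₄ (RR) = (vx − vy + k·ωz)/r = 0.7400/0.075 = 9.8667

(-4.5333, 20.5333, 6.1333, 9.8667)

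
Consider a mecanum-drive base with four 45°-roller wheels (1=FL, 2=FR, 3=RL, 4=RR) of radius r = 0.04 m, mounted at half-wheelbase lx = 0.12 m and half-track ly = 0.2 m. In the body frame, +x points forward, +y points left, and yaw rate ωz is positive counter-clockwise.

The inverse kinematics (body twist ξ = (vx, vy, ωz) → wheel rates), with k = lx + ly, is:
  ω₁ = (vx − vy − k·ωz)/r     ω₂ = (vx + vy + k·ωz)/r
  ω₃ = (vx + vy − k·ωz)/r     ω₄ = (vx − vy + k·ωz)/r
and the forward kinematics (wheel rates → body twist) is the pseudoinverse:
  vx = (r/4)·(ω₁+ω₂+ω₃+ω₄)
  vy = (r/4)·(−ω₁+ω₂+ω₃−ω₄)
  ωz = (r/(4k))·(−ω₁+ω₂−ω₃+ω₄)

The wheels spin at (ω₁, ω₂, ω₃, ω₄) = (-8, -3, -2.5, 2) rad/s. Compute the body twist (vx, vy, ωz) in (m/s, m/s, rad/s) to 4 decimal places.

k = lx + ly = 0.12 + 0.2 = 0.3200
ω₁+ω₂+ω₃+ω₄ = -11.5000  →  vx = (0.04/4)·-11.5000 = -0.1150
−ω₁+ω₂+ω₃−ω₄ = 0.5000  →  vy = (0.04/4)·0.5000 = 0.0050
−ω₁+ω₂−ω₃+ω₄ = 9.5000  →  ωz = (0.04/1.2800)·9.5000 = 0.2969

(-0.1150, 0.0050, 0.2969)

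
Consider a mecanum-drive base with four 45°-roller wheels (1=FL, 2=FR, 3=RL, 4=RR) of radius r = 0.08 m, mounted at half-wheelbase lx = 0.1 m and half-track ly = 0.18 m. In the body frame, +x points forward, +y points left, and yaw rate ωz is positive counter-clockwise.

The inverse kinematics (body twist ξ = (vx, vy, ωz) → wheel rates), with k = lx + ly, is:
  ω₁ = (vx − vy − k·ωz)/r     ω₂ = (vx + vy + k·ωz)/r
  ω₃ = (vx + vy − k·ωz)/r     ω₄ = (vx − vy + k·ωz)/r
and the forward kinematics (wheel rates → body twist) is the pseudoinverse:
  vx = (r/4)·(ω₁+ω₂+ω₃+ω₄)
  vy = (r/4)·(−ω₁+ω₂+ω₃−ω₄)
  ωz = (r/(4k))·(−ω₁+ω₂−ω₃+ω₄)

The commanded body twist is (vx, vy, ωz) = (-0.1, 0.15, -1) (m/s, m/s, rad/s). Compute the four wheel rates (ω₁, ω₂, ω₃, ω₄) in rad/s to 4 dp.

(0.3750, -2.8750, 4.1250, -6.6250)

k = lx + ly = 0.1 + 0.18 = 0.2800;  k·ωz = 0.2800·-1 = -0.2800
ω₁ (FL) = (vx − vy − k·ωz)/r = 0.0300/0.08 = 0.3750
ω₂ (FR) = (vx + vy + k·ωz)/r = -0.2300/0.08 = -2.8750
ω₃ (RL) = (vx + vy − k·ωz)/r = 0.3300/0.08 = 4.1250
ω₄ (RR) = (vx − vy + k·ωz)/r = -0.5300/0.08 = -6.6250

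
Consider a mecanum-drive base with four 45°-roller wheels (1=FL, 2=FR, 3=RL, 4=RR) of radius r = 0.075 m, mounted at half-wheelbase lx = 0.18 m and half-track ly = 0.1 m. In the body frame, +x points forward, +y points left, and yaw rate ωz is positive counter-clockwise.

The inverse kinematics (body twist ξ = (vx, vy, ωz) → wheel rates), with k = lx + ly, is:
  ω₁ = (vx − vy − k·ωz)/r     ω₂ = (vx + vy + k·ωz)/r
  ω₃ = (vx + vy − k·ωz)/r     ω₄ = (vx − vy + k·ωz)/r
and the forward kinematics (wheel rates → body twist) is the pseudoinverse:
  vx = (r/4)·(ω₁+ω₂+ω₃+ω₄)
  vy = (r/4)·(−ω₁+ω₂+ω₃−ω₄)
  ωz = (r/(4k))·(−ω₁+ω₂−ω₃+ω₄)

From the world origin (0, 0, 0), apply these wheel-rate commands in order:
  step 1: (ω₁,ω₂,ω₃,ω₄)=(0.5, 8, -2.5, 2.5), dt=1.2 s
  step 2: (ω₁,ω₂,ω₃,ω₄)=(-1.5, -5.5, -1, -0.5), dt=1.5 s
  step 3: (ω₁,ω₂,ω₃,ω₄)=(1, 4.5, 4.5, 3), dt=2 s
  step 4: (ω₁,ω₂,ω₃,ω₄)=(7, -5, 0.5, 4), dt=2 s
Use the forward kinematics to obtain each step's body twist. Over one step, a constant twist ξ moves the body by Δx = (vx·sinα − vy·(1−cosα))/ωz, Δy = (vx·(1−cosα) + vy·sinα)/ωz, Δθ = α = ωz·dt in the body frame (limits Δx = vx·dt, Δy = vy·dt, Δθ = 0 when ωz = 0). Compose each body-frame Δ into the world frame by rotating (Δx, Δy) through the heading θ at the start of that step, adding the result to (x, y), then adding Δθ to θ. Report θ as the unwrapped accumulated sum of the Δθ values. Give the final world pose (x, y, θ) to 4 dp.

step 1: ξ=(vx,vy,ωz)=(0.1594, 0.0469, 0.8371), dt=1.2 → body Δ=(0.1347, 0.1355, 1.0045) → world pose (0.1347, 0.1355, 1.0045)
step 2: ξ=(vx,vy,ωz)=(-0.1594, -0.0844, -0.2344), dt=1.5 → body Δ=(-0.2562, -0.0824, -0.3516) → world pose (0.0668, -0.1249, 0.6529)
step 3: ξ=(vx,vy,ωz)=(0.2437, 0.0937, 0.1339), dt=2.0 → body Δ=(0.4567, 0.2502, 0.2679) → world pose (0.2776, 0.3513, 0.9208)
step 4: ξ=(vx,vy,ωz)=(0.1219, -0.2906, -0.5692), dt=2.0 → body Δ=(-0.1022, -0.5880, -1.1384) → world pose (0.6838, -0.0859, -0.2176)

(0.6838, -0.0859, -0.2176)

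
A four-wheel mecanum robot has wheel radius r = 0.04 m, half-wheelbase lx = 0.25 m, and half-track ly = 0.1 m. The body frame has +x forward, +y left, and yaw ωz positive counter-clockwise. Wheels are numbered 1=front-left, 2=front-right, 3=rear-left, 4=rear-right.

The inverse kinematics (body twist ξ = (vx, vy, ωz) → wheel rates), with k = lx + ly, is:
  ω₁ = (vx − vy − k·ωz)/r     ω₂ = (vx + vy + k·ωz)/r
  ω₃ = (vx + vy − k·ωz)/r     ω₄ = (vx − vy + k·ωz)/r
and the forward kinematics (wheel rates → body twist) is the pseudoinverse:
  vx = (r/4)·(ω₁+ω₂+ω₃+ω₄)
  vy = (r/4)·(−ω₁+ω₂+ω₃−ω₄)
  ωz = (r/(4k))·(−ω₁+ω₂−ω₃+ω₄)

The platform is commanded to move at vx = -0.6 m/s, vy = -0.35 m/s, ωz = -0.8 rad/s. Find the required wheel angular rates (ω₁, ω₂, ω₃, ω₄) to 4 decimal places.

k = lx + ly = 0.25 + 0.1 = 0.3500;  k·ωz = 0.3500·-0.8 = -0.2800
ω₁ (FL) = (vx − vy − k·ωz)/r = 0.0300/0.04 = 0.7500
ω₂ (FR) = (vx + vy + k·ωz)/r = -1.2300/0.04 = -30.7500
ω₃ (RL) = (vx + vy − k·ωz)/r = -0.6700/0.04 = -16.7500
ω₄ (RR) = (vx − vy + k·ωz)/r = -0.5300/0.04 = -13.2500

(0.7500, -30.7500, -16.7500, -13.2500)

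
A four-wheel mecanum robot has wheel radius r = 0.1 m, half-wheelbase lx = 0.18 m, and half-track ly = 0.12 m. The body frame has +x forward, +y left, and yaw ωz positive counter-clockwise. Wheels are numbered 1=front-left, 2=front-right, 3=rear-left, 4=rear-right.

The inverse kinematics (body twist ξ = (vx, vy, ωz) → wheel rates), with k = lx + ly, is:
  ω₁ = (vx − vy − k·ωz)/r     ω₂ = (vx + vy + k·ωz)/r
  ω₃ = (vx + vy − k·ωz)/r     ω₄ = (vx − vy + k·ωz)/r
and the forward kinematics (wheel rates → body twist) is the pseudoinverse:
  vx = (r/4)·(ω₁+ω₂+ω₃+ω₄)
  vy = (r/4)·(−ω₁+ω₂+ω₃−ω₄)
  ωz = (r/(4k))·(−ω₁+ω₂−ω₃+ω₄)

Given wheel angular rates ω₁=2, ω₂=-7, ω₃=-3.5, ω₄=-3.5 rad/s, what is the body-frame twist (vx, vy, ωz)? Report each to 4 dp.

(-0.3000, -0.2250, -0.7500)

k = lx + ly = 0.18 + 0.12 = 0.3000
ω₁+ω₂+ω₃+ω₄ = -12.0000  →  vx = (0.1/4)·-12.0000 = -0.3000
−ω₁+ω₂+ω₃−ω₄ = -9.0000  →  vy = (0.1/4)·-9.0000 = -0.2250
−ω₁+ω₂−ω₃+ω₄ = -9.0000  →  ωz = (0.1/1.2000)·-9.0000 = -0.7500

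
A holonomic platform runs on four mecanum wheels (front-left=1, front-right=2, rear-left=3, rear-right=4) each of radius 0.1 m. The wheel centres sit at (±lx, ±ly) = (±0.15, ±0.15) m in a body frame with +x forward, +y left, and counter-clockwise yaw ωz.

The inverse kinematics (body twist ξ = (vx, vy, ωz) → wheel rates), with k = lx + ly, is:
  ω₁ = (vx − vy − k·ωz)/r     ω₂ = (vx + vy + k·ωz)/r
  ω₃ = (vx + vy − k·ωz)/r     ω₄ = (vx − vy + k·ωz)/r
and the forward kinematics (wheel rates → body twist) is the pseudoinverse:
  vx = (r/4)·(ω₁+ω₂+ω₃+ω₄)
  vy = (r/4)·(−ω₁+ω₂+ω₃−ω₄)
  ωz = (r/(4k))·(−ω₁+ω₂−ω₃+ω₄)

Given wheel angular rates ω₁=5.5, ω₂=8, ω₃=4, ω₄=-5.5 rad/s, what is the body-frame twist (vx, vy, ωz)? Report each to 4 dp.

k = lx + ly = 0.15 + 0.15 = 0.3000
ω₁+ω₂+ω₃+ω₄ = 12.0000  →  vx = (0.1/4)·12.0000 = 0.3000
−ω₁+ω₂+ω₃−ω₄ = 12.0000  →  vy = (0.1/4)·12.0000 = 0.3000
−ω₁+ω₂−ω₃+ω₄ = -7.0000  →  ωz = (0.1/1.2000)·-7.0000 = -0.5833

(0.3000, 0.3000, -0.5833)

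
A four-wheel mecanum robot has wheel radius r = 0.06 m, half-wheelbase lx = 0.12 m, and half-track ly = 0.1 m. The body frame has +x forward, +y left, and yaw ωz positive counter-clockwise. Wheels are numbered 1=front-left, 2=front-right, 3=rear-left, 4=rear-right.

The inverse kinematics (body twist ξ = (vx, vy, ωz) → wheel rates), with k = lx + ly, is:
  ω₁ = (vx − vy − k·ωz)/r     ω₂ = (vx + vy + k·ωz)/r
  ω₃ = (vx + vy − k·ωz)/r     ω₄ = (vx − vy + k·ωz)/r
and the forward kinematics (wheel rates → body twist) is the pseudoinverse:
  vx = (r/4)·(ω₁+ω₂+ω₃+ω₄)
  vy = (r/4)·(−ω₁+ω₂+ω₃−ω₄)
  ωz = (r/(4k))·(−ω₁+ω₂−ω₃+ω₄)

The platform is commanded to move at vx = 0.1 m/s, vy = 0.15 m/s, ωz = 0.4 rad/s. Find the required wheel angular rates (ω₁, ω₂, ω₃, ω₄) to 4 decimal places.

k = lx + ly = 0.12 + 0.1 = 0.2200;  k·ωz = 0.2200·0.4 = 0.0880
ω₁ (FL) = (vx − vy − k·ωz)/r = -0.1380/0.06 = -2.3000
ω₂ (FR) = (vx + vy + k·ωz)/r = 0.3380/0.06 = 5.6333
ω₃ (RL) = (vx + vy − k·ωz)/r = 0.1620/0.06 = 2.7000
ω₄ (RR) = (vx − vy + k·ωz)/r = 0.0380/0.06 = 0.6333

(-2.3000, 5.6333, 2.7000, 0.6333)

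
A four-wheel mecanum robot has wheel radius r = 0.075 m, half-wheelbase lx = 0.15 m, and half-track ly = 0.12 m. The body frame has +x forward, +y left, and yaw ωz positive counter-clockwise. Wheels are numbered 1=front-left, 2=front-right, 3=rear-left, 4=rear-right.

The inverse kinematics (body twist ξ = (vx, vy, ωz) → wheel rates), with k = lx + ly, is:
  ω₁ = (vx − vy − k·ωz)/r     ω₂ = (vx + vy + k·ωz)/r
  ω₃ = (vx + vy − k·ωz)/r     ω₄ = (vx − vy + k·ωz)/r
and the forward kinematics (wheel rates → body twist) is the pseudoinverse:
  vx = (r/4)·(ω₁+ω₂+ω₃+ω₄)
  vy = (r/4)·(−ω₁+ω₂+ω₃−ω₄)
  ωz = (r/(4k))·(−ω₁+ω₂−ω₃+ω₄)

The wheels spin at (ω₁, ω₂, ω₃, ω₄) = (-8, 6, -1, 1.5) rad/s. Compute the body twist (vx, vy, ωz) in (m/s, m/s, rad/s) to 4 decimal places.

(-0.0281, 0.2156, 1.1458)

k = lx + ly = 0.15 + 0.12 = 0.2700
ω₁+ω₂+ω₃+ω₄ = -1.5000  →  vx = (0.075/4)·-1.5000 = -0.0281
−ω₁+ω₂+ω₃−ω₄ = 11.5000  →  vy = (0.075/4)·11.5000 = 0.2156
−ω₁+ω₂−ω₃+ω₄ = 16.5000  →  ωz = (0.075/1.0800)·16.5000 = 1.1458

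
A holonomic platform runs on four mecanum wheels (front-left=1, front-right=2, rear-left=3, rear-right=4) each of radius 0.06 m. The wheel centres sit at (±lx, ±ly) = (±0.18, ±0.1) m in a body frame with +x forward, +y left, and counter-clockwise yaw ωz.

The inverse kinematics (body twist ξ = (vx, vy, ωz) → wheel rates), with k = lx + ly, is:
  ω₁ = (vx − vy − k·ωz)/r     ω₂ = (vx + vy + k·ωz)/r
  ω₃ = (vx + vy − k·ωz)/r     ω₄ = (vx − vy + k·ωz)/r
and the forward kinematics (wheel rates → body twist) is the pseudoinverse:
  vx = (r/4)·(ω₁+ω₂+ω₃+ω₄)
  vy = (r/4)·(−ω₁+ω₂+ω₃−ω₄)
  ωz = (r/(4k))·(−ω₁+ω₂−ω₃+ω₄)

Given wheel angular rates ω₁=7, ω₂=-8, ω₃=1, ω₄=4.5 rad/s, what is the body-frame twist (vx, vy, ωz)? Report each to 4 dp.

(0.0675, -0.2775, -0.6161)

k = lx + ly = 0.18 + 0.1 = 0.2800
ω₁+ω₂+ω₃+ω₄ = 4.5000  →  vx = (0.06/4)·4.5000 = 0.0675
−ω₁+ω₂+ω₃−ω₄ = -18.5000  →  vy = (0.06/4)·-18.5000 = -0.2775
−ω₁+ω₂−ω₃+ω₄ = -11.5000  →  ωz = (0.06/1.1200)·-11.5000 = -0.6161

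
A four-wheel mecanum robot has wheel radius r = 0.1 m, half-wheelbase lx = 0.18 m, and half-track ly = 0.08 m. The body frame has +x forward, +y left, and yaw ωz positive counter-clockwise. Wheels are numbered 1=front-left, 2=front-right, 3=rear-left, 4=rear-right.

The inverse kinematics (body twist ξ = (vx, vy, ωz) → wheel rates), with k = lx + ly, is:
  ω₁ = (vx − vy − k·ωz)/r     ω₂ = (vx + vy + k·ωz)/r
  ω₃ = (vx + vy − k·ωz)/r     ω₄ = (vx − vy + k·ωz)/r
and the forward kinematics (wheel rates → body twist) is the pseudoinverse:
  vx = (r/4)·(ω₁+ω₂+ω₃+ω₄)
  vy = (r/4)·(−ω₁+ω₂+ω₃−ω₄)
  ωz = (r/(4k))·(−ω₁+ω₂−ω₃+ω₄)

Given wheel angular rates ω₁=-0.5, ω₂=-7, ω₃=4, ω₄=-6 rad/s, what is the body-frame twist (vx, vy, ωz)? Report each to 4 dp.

k = lx + ly = 0.18 + 0.08 = 0.2600
ω₁+ω₂+ω₃+ω₄ = -9.5000  →  vx = (0.1/4)·-9.5000 = -0.2375
−ω₁+ω₂+ω₃−ω₄ = 3.5000  →  vy = (0.1/4)·3.5000 = 0.0875
−ω₁+ω₂−ω₃+ω₄ = -16.5000  →  ωz = (0.1/1.0400)·-16.5000 = -1.5865

(-0.2375, 0.0875, -1.5865)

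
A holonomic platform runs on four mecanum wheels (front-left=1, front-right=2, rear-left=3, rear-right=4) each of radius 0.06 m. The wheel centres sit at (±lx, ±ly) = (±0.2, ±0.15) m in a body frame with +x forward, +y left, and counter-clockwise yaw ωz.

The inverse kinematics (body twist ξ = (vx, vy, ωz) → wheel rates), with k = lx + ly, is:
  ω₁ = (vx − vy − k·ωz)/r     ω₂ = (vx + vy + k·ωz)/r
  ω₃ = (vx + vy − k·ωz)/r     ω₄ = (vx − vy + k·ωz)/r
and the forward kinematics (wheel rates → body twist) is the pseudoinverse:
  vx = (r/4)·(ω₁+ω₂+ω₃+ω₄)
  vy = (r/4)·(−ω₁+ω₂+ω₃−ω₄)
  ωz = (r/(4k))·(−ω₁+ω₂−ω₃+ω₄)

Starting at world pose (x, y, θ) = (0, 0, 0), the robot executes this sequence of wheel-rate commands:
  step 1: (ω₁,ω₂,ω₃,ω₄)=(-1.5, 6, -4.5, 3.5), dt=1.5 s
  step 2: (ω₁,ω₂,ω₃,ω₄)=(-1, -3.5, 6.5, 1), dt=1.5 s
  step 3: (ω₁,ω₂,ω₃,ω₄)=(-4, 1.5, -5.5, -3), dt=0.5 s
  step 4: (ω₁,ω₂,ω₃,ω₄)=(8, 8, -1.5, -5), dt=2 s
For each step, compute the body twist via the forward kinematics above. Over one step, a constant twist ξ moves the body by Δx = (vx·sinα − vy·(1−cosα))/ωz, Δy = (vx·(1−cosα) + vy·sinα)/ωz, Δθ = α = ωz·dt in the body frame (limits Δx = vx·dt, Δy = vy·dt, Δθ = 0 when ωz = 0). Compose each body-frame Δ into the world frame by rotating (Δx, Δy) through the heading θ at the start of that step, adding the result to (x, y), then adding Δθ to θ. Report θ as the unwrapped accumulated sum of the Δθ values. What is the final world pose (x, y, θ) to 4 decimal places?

(0.1925, 0.3242, 0.3536)

step 1: ξ=(vx,vy,ωz)=(0.0525, -0.0075, 0.6643), dt=1.5 → body Δ=(0.0715, 0.0266, 0.9964) → world pose (0.0715, 0.0266, 0.9964)
step 2: ξ=(vx,vy,ωz)=(0.0450, 0.0450, -0.3429), dt=1.5 → body Δ=(0.0815, 0.0476, -0.5143) → world pose (0.0759, 0.1209, 0.4821)
step 3: ξ=(vx,vy,ωz)=(-0.1650, 0.0450, 0.3429), dt=0.5 → body Δ=(-0.0840, 0.0153, 0.1714) → world pose (-0.0057, 0.0956, 0.6536)
step 4: ξ=(vx,vy,ωz)=(0.1425, 0.0525, -0.1500), dt=2.0 → body Δ=(0.2964, 0.0610, -0.3000) → world pose (0.1925, 0.3242, 0.3536)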